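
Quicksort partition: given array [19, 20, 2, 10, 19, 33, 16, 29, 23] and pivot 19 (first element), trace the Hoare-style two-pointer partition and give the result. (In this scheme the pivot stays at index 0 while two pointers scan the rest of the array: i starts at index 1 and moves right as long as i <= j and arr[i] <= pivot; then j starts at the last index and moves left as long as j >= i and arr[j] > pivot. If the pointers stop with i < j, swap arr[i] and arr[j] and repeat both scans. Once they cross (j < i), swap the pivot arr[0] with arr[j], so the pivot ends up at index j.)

Hoare-style two-pointer partition with pivot = 19:

Initial array: [19, 20, 2, 10, 19, 33, 16, 29, 23]

Pointers start at i = 1, j = 8.
i stops at index 1 (arr[1]=20 > 19), j stops at index 6 (arr[6]=16 <= 19): swap arr[1] and arr[6], array becomes [19, 16, 2, 10, 19, 33, 20, 29, 23]
i ends at 5, j ends at 4: the pointers have crossed (j < i), so scanning stops.

Swap pivot arr[0] with arr[4] to place pivot at position 4: [19, 16, 2, 10, 19, 33, 20, 29, 23]
Pivot position: 4

After partitioning with pivot 19, the array becomes [19, 16, 2, 10, 19, 33, 20, 29, 23]. The pivot is placed at index 4. All elements to the left of the pivot are <= 19, and all elements to the right are > 19.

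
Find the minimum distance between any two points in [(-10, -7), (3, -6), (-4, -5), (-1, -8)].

Computing all pairwise distances among 4 points:

d((-10, -7), (3, -6)) = 13.0384
d((-10, -7), (-4, -5)) = 6.3246
d((-10, -7), (-1, -8)) = 9.0554
d((3, -6), (-4, -5)) = 7.0711
d((3, -6), (-1, -8)) = 4.4721
d((-4, -5), (-1, -8)) = 4.2426 <-- minimum

Closest pair: (-4, -5) and (-1, -8) with distance 4.2426

The closest pair is (-4, -5) and (-1, -8) with Euclidean distance 4.2426. For 4 points, brute-force pairwise comparison is shown above. For large n, the divide-and-conquer algorithm (sort by x, recurse on halves, check the dividing strip) achieves O(n log n).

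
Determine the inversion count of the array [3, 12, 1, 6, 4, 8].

Finding inversions in [3, 12, 1, 6, 4, 8]:

(0, 2): arr[0]=3 > arr[2]=1
(1, 2): arr[1]=12 > arr[2]=1
(1, 3): arr[1]=12 > arr[3]=6
(1, 4): arr[1]=12 > arr[4]=4
(1, 5): arr[1]=12 > arr[5]=8
(3, 4): arr[3]=6 > arr[4]=4

Total inversions: 6

The array has 6 inversion(s): (0,2), (1,2), (1,3), (1,4), (1,5), (3,4). Each pair (i,j) satisfies i < j and arr[i] > arr[j].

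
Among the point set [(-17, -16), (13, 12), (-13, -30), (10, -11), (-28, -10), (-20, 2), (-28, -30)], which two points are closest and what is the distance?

Computing all pairwise distances among 7 points:

d((-17, -16), (13, 12)) = 41.0366
d((-17, -16), (-13, -30)) = 14.5602
d((-17, -16), (10, -11)) = 27.4591
d((-17, -16), (-28, -10)) = 12.53 <-- minimum
d((-17, -16), (-20, 2)) = 18.2483
d((-17, -16), (-28, -30)) = 17.8045
d((13, 12), (-13, -30)) = 49.3964
d((13, 12), (10, -11)) = 23.1948
d((13, 12), (-28, -10)) = 46.5296
d((13, 12), (-20, 2)) = 34.4819
d((13, 12), (-28, -30)) = 58.6941
d((-13, -30), (10, -11)) = 29.8329
d((-13, -30), (-28, -10)) = 25.0
d((-13, -30), (-20, 2)) = 32.7567
d((-13, -30), (-28, -30)) = 15.0
d((10, -11), (-28, -10)) = 38.0132
d((10, -11), (-20, 2)) = 32.6956
d((10, -11), (-28, -30)) = 42.4853
d((-28, -10), (-20, 2)) = 14.4222
d((-28, -10), (-28, -30)) = 20.0
d((-20, 2), (-28, -30)) = 32.9848

Closest pair: (-17, -16) and (-28, -10) with distance 12.53

The closest pair is (-17, -16) and (-28, -10) with Euclidean distance 12.53. For 7 points, brute-force pairwise comparison is shown above. For large n, the divide-and-conquer algorithm (sort by x, recurse on halves, check the dividing strip) achieves O(n log n).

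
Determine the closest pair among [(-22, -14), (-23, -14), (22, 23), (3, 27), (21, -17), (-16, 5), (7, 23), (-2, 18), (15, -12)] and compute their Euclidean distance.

Computing all pairwise distances among 9 points:

d((-22, -14), (-23, -14)) = 1.0 <-- minimum
d((-22, -14), (22, 23)) = 57.4891
d((-22, -14), (3, 27)) = 48.0208
d((-22, -14), (21, -17)) = 43.1045
d((-22, -14), (-16, 5)) = 19.9249
d((-22, -14), (7, 23)) = 47.0106
d((-22, -14), (-2, 18)) = 37.7359
d((-22, -14), (15, -12)) = 37.054
d((-23, -14), (22, 23)) = 58.258
d((-23, -14), (3, 27)) = 48.5489
d((-23, -14), (21, -17)) = 44.1022
d((-23, -14), (-16, 5)) = 20.2485
d((-23, -14), (7, 23)) = 47.634
d((-23, -14), (-2, 18)) = 38.2753
d((-23, -14), (15, -12)) = 38.0526
d((22, 23), (3, 27)) = 19.4165
d((22, 23), (21, -17)) = 40.0125
d((22, 23), (-16, 5)) = 42.0476
d((22, 23), (7, 23)) = 15.0
d((22, 23), (-2, 18)) = 24.5153
d((22, 23), (15, -12)) = 35.6931
d((3, 27), (21, -17)) = 47.5395
d((3, 27), (-16, 5)) = 29.0689
d((3, 27), (7, 23)) = 5.6569
d((3, 27), (-2, 18)) = 10.2956
d((3, 27), (15, -12)) = 40.8044
d((21, -17), (-16, 5)) = 43.0465
d((21, -17), (7, 23)) = 42.3792
d((21, -17), (-2, 18)) = 41.8808
d((21, -17), (15, -12)) = 7.8102
d((-16, 5), (7, 23)) = 29.2062
d((-16, 5), (-2, 18)) = 19.105
d((-16, 5), (15, -12)) = 35.3553
d((7, 23), (-2, 18)) = 10.2956
d((7, 23), (15, -12)) = 35.9026
d((-2, 18), (15, -12)) = 34.4819

Closest pair: (-22, -14) and (-23, -14) with distance 1.0

The closest pair is (-22, -14) and (-23, -14) with Euclidean distance 1.0. For 9 points, brute-force pairwise comparison is shown above. For large n, the divide-and-conquer algorithm (sort by x, recurse on halves, check the dividing strip) achieves O(n log n).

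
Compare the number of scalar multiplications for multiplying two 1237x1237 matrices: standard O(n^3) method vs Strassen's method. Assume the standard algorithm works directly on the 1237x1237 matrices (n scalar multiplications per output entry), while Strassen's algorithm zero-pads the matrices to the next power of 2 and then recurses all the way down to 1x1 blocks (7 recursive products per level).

Matrix multiplication for 1237x1237 matrices:

Strassen's algorithm requires power-of-2 dimensions. Pad 1237x1237 to 2048x2048 (next power of 2).

Standard algorithm: 1237^3 = 1892819053 multiplications
Strassen's algorithm: 7^(log2(2048)) = 7^11 = 1977326743 multiplications
Difference: 1892819053 - 1977326743 = -84507690 (Strassen uses MORE here due to padding overhead — for small or just-over-power-of-2 n, padding can outweigh the per-level savings)

Standard: 1892819053 multiplications (1237^3). Strassen: 1977326743 multiplications (7^11, after padding to 2048x2048). Strassen reduces 8 recursive multiplications to 7 at each level.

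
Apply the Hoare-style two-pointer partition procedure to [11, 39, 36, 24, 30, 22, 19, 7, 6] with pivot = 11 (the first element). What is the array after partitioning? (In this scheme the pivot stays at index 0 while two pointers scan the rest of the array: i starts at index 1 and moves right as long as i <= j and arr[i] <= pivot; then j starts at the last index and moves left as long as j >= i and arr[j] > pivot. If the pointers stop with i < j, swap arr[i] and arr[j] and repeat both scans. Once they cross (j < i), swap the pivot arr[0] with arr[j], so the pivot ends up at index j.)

Hoare-style two-pointer partition with pivot = 11:

Initial array: [11, 39, 36, 24, 30, 22, 19, 7, 6]

Pointers start at i = 1, j = 8.
i stops at index 1 (arr[1]=39 > 11), j stops at index 8 (arr[8]=6 <= 11): swap arr[1] and arr[8], array becomes [11, 6, 36, 24, 30, 22, 19, 7, 39]
i stops at index 2 (arr[2]=36 > 11), j stops at index 7 (arr[7]=7 <= 11): swap arr[2] and arr[7], array becomes [11, 6, 7, 24, 30, 22, 19, 36, 39]
i ends at 3, j ends at 2: the pointers have crossed (j < i), so scanning stops.

Swap pivot arr[0] with arr[2] to place pivot at position 2: [7, 6, 11, 24, 30, 22, 19, 36, 39]
Pivot position: 2

After partitioning with pivot 11, the array becomes [7, 6, 11, 24, 30, 22, 19, 36, 39]. The pivot is placed at index 2. All elements to the left of the pivot are <= 11, and all elements to the right are > 11.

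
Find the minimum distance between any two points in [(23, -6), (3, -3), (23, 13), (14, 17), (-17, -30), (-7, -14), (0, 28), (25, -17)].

Computing all pairwise distances among 8 points:

d((23, -6), (3, -3)) = 20.2237
d((23, -6), (23, 13)) = 19.0
d((23, -6), (14, 17)) = 24.6982
d((23, -6), (-17, -30)) = 46.6476
d((23, -6), (-7, -14)) = 31.0483
d((23, -6), (0, 28)) = 41.0488
d((23, -6), (25, -17)) = 11.1803
d((3, -3), (23, 13)) = 25.6125
d((3, -3), (14, 17)) = 22.8254
d((3, -3), (-17, -30)) = 33.6006
d((3, -3), (-7, -14)) = 14.8661
d((3, -3), (0, 28)) = 31.1448
d((3, -3), (25, -17)) = 26.0768
d((23, 13), (14, 17)) = 9.8489 <-- minimum
d((23, 13), (-17, -30)) = 58.7282
d((23, 13), (-7, -14)) = 40.3609
d((23, 13), (0, 28)) = 27.4591
d((23, 13), (25, -17)) = 30.0666
d((14, 17), (-17, -30)) = 56.3028
d((14, 17), (-7, -14)) = 37.4433
d((14, 17), (0, 28)) = 17.8045
d((14, 17), (25, -17)) = 35.7351
d((-17, -30), (-7, -14)) = 18.868
d((-17, -30), (0, 28)) = 60.4401
d((-17, -30), (25, -17)) = 43.9659
d((-7, -14), (0, 28)) = 42.5793
d((-7, -14), (25, -17)) = 32.1403
d((0, 28), (25, -17)) = 51.4782

Closest pair: (23, 13) and (14, 17) with distance 9.8489

The closest pair is (23, 13) and (14, 17) with Euclidean distance 9.8489. For 8 points, brute-force pairwise comparison is shown above. For large n, the divide-and-conquer algorithm (sort by x, recurse on halves, check the dividing strip) achieves O(n log n).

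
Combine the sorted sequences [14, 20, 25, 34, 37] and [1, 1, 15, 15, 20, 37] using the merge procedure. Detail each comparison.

Merging process:

Compare 14 vs 1: take 1 from right. Merged: [1]
Compare 14 vs 1: take 1 from right. Merged: [1, 1]
Compare 14 vs 15: take 14 from left. Merged: [1, 1, 14]
Compare 20 vs 15: take 15 from right. Merged: [1, 1, 14, 15]
Compare 20 vs 15: take 15 from right. Merged: [1, 1, 14, 15, 15]
Compare 20 vs 20: take 20 from left. Merged: [1, 1, 14, 15, 15, 20]
Compare 25 vs 20: take 20 from right. Merged: [1, 1, 14, 15, 15, 20, 20]
Compare 25 vs 37: take 25 from left. Merged: [1, 1, 14, 15, 15, 20, 20, 25]
Compare 34 vs 37: take 34 from left. Merged: [1, 1, 14, 15, 15, 20, 20, 25, 34]
Compare 37 vs 37: take 37 from left. Merged: [1, 1, 14, 15, 15, 20, 20, 25, 34, 37]
Append remaining from right: [37]. Merged: [1, 1, 14, 15, 15, 20, 20, 25, 34, 37, 37]

Final merged array: [1, 1, 14, 15, 15, 20, 20, 25, 34, 37, 37]
Total comparisons: 10

The merged array is [1, 1, 14, 15, 15, 20, 20, 25, 34, 37, 37], requiring 10 comparisons. The merge step runs in O(n) time where n is the total number of elements.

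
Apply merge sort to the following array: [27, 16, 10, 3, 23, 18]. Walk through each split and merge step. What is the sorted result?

Merge sort trace:

Split: [27, 16, 10, 3, 23, 18] -> [27, 16, 10] and [3, 23, 18]
  Split: [27, 16, 10] -> [27] and [16, 10]
    Split: [16, 10] -> [16] and [10]
    Merge: [16] + [10] -> [10, 16]
  Merge: [27] + [10, 16] -> [10, 16, 27]
  Split: [3, 23, 18] -> [3] and [23, 18]
    Split: [23, 18] -> [23] and [18]
    Merge: [23] + [18] -> [18, 23]
  Merge: [3] + [18, 23] -> [3, 18, 23]
Merge: [10, 16, 27] + [3, 18, 23] -> [3, 10, 16, 18, 23, 27]

Final sorted array: [3, 10, 16, 18, 23, 27]

The merge sort proceeds by recursively splitting the array and merging sorted halves.
After all merges, the sorted array is [3, 10, 16, 18, 23, 27].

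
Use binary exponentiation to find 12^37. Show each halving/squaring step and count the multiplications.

Computing 12^37 by squaring (build up from 12^1; each line after the first costs one multiplication):

12^1 = 12
12^2 = (12^1)^2 = 12^2 = 144
12^4 = (12^2)^2 = 144^2 = 20736
12^8 = (12^4)^2 = 20736^2 = 429981696
12^9 = 12 * 12^8 = 12 * 429981696 = 5159780352
12^18 = (12^9)^2 = 5159780352^2 = 26623333280885243904
12^36 = (12^18)^2 = 26623333280885243904^2 = 708801874985091845381344307009569161216
12^37 = 12 * 12^36 = 12 * 708801874985091845381344307009569161216 = 8505622499821102144576131684114829934592

Result: 8505622499821102144576131684114829934592
Multiplications needed: 7 (7 lines after 12^1)

12^37 = 8505622499821102144576131684114829934592. Using exponentiation by squaring, this requires 7 multiplications. The key idea: if the exponent is even, square the half-power; if odd, multiply by the base once.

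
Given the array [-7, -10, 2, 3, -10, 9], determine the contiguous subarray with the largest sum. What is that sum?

Using Kadane's algorithm on [-7, -10, 2, 3, -10, 9]:

Scanning through the array:
Position 1 (value -10): max_ending_here = -10, max_so_far = -7
Position 2 (value 2): max_ending_here = 2, max_so_far = 2
Position 3 (value 3): max_ending_here = 5, max_so_far = 5
Position 4 (value -10): max_ending_here = -5, max_so_far = 5
Position 5 (value 9): max_ending_here = 9, max_so_far = 9

Maximum subarray: [9]
Maximum sum: 9

The maximum subarray is [9] with sum 9. This subarray runs from index 5 to index 5.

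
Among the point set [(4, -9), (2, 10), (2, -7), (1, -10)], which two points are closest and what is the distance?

Computing all pairwise distances among 4 points:

d((4, -9), (2, 10)) = 19.105
d((4, -9), (2, -7)) = 2.8284 <-- minimum
d((4, -9), (1, -10)) = 3.1623
d((2, 10), (2, -7)) = 17.0
d((2, 10), (1, -10)) = 20.025
d((2, -7), (1, -10)) = 3.1623

Closest pair: (4, -9) and (2, -7) with distance 2.8284

The closest pair is (4, -9) and (2, -7) with Euclidean distance 2.8284. For 4 points, brute-force pairwise comparison is shown above. For large n, the divide-and-conquer algorithm (sort by x, recurse on halves, check the dividing strip) achieves O(n log n).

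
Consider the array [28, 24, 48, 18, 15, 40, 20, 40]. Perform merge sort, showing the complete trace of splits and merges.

Merge sort trace:

Split: [28, 24, 48, 18, 15, 40, 20, 40] -> [28, 24, 48, 18] and [15, 40, 20, 40]
  Split: [28, 24, 48, 18] -> [28, 24] and [48, 18]
    Split: [28, 24] -> [28] and [24]
    Merge: [28] + [24] -> [24, 28]
    Split: [48, 18] -> [48] and [18]
    Merge: [48] + [18] -> [18, 48]
  Merge: [24, 28] + [18, 48] -> [18, 24, 28, 48]
  Split: [15, 40, 20, 40] -> [15, 40] and [20, 40]
    Split: [15, 40] -> [15] and [40]
    Merge: [15] + [40] -> [15, 40]
    Split: [20, 40] -> [20] and [40]
    Merge: [20] + [40] -> [20, 40]
  Merge: [15, 40] + [20, 40] -> [15, 20, 40, 40]
Merge: [18, 24, 28, 48] + [15, 20, 40, 40] -> [15, 18, 20, 24, 28, 40, 40, 48]

Final sorted array: [15, 18, 20, 24, 28, 40, 40, 48]

The merge sort proceeds by recursively splitting the array and merging sorted halves.
After all merges, the sorted array is [15, 18, 20, 24, 28, 40, 40, 48].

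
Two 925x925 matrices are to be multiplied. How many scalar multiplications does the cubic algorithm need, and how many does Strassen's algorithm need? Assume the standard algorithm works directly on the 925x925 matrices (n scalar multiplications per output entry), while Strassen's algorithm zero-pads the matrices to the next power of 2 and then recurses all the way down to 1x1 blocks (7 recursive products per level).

Matrix multiplication for 925x925 matrices:

Strassen's algorithm requires power-of-2 dimensions. Pad 925x925 to 1024x1024 (next power of 2).

Standard algorithm: 925^3 = 791453125 multiplications
Strassen's algorithm: 7^(log2(1024)) = 7^10 = 282475249 multiplications
Savings: 791453125 - 282475249 = 508977876 multiplications

Standard: 791453125 multiplications (925^3). Strassen: 282475249 multiplications (7^10, after padding to 1024x1024). Strassen reduces 8 recursive multiplications to 7 at each level.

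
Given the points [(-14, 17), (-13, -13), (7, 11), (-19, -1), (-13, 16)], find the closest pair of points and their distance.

Computing all pairwise distances among 5 points:

d((-14, 17), (-13, -13)) = 30.0167
d((-14, 17), (7, 11)) = 21.8403
d((-14, 17), (-19, -1)) = 18.6815
d((-14, 17), (-13, 16)) = 1.4142 <-- minimum
d((-13, -13), (7, 11)) = 31.241
d((-13, -13), (-19, -1)) = 13.4164
d((-13, -13), (-13, 16)) = 29.0
d((7, 11), (-19, -1)) = 28.6356
d((7, 11), (-13, 16)) = 20.6155
d((-19, -1), (-13, 16)) = 18.0278

Closest pair: (-14, 17) and (-13, 16) with distance 1.4142

The closest pair is (-14, 17) and (-13, 16) with Euclidean distance 1.4142. For 5 points, brute-force pairwise comparison is shown above. For large n, the divide-and-conquer algorithm (sort by x, recurse on halves, check the dividing strip) achieves O(n log n).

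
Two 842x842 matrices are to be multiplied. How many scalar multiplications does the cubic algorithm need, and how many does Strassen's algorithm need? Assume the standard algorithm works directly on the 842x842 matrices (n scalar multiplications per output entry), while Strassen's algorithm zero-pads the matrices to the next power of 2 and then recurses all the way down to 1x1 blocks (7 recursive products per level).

Matrix multiplication for 842x842 matrices:

Strassen's algorithm requires power-of-2 dimensions. Pad 842x842 to 1024x1024 (next power of 2).

Standard algorithm: 842^3 = 596947688 multiplications
Strassen's algorithm: 7^(log2(1024)) = 7^10 = 282475249 multiplications
Savings: 596947688 - 282475249 = 314472439 multiplications

Standard: 596947688 multiplications (842^3). Strassen: 282475249 multiplications (7^10, after padding to 1024x1024). Strassen reduces 8 recursive multiplications to 7 at each level.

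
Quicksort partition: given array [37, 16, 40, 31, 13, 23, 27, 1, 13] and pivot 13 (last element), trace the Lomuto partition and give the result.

Lomuto partition with pivot = 13:

Initial array: [37, 16, 40, 31, 13, 23, 27, 1, 13]

arr[0]=37 > 13: no swap
arr[1]=16 > 13: no swap
arr[2]=40 > 13: no swap
arr[3]=31 > 13: no swap
arr[4]=13 <= 13: swap with position 0, array becomes [13, 16, 40, 31, 37, 23, 27, 1, 13]
arr[5]=23 > 13: no swap
arr[6]=27 > 13: no swap
arr[7]=1 <= 13: swap with position 1, array becomes [13, 1, 40, 31, 37, 23, 27, 16, 13]

Place pivot at position 2: [13, 1, 13, 31, 37, 23, 27, 16, 40]
Pivot position: 2

After partitioning with pivot 13, the array becomes [13, 1, 13, 31, 37, 23, 27, 16, 40]. The pivot is placed at index 2. All elements to the left of the pivot are <= 13, and all elements to the right are > 13.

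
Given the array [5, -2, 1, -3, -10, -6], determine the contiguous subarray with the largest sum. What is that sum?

Using Kadane's algorithm on [5, -2, 1, -3, -10, -6]:

Scanning through the array:
Position 1 (value -2): max_ending_here = 3, max_so_far = 5
Position 2 (value 1): max_ending_here = 4, max_so_far = 5
Position 3 (value -3): max_ending_here = 1, max_so_far = 5
Position 4 (value -10): max_ending_here = -9, max_so_far = 5
Position 5 (value -6): max_ending_here = -6, max_so_far = 5

Maximum subarray: [5]
Maximum sum: 5

The maximum subarray is [5] with sum 5. This subarray runs from index 0 to index 0.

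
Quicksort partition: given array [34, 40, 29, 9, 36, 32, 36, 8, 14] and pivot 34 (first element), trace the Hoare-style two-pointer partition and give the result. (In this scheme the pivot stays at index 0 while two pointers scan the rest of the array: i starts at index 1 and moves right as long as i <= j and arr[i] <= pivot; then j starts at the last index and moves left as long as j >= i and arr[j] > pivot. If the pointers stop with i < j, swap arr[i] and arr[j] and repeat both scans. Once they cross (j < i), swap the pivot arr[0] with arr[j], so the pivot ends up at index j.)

Hoare-style two-pointer partition with pivot = 34:

Initial array: [34, 40, 29, 9, 36, 32, 36, 8, 14]

Pointers start at i = 1, j = 8.
i stops at index 1 (arr[1]=40 > 34), j stops at index 8 (arr[8]=14 <= 34): swap arr[1] and arr[8], array becomes [34, 14, 29, 9, 36, 32, 36, 8, 40]
i stops at index 4 (arr[4]=36 > 34), j stops at index 7 (arr[7]=8 <= 34): swap arr[4] and arr[7], array becomes [34, 14, 29, 9, 8, 32, 36, 36, 40]
i ends at 6, j ends at 5: the pointers have crossed (j < i), so scanning stops.

Swap pivot arr[0] with arr[5] to place pivot at position 5: [32, 14, 29, 9, 8, 34, 36, 36, 40]
Pivot position: 5

After partitioning with pivot 34, the array becomes [32, 14, 29, 9, 8, 34, 36, 36, 40]. The pivot is placed at index 5. All elements to the left of the pivot are <= 34, and all elements to the right are > 34.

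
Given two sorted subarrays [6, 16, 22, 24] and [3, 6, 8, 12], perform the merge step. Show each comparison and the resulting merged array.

Merging process:

Compare 6 vs 3: take 3 from right. Merged: [3]
Compare 6 vs 6: take 6 from left. Merged: [3, 6]
Compare 16 vs 6: take 6 from right. Merged: [3, 6, 6]
Compare 16 vs 8: take 8 from right. Merged: [3, 6, 6, 8]
Compare 16 vs 12: take 12 from right. Merged: [3, 6, 6, 8, 12]
Append remaining from left: [16, 22, 24]. Merged: [3, 6, 6, 8, 12, 16, 22, 24]

Final merged array: [3, 6, 6, 8, 12, 16, 22, 24]
Total comparisons: 5

The merged array is [3, 6, 6, 8, 12, 16, 22, 24], requiring 5 comparisons. The merge step runs in O(n) time where n is the total number of elements.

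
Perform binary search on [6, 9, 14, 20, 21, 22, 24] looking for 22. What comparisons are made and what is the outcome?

Binary search for 22 in [6, 9, 14, 20, 21, 22, 24]:

lo=0, hi=6, mid=3, arr[mid]=20 -> 20 < 22, search right half
lo=4, hi=6, mid=5, arr[mid]=22 -> Found target at index 5!

Binary search finds 22 at index 5 after 2 comparisons. The search repeatedly halves the search space by comparing with the middle element.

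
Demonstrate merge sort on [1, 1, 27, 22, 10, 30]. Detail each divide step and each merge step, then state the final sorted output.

Merge sort trace:

Split: [1, 1, 27, 22, 10, 30] -> [1, 1, 27] and [22, 10, 30]
  Split: [1, 1, 27] -> [1] and [1, 27]
    Split: [1, 27] -> [1] and [27]
    Merge: [1] + [27] -> [1, 27]
  Merge: [1] + [1, 27] -> [1, 1, 27]
  Split: [22, 10, 30] -> [22] and [10, 30]
    Split: [10, 30] -> [10] and [30]
    Merge: [10] + [30] -> [10, 30]
  Merge: [22] + [10, 30] -> [10, 22, 30]
Merge: [1, 1, 27] + [10, 22, 30] -> [1, 1, 10, 22, 27, 30]

Final sorted array: [1, 1, 10, 22, 27, 30]

The merge sort proceeds by recursively splitting the array and merging sorted halves.
After all merges, the sorted array is [1, 1, 10, 22, 27, 30].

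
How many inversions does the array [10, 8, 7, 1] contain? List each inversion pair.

Finding inversions in [10, 8, 7, 1]:

(0, 1): arr[0]=10 > arr[1]=8
(0, 2): arr[0]=10 > arr[2]=7
(0, 3): arr[0]=10 > arr[3]=1
(1, 2): arr[1]=8 > arr[2]=7
(1, 3): arr[1]=8 > arr[3]=1
(2, 3): arr[2]=7 > arr[3]=1

Total inversions: 6

The array has 6 inversion(s): (0,1), (0,2), (0,3), (1,2), (1,3), (2,3). Each pair (i,j) satisfies i < j and arr[i] > arr[j].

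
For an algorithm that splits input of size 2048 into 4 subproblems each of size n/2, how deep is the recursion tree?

For divide and conquer with division factor 2:

Problem sizes at each level:
Level 0: 2048
Level 1: 1024
Level 2: 512
Level 3: 256
Level 4: 128
Level 5: 64
Level 6: 32
Level 7: 16
Level 8: 8
Level 9: 4
Level 10: 2
Level 11: 1

The root is level 0 and the size-1 base case is level 11 (the tree spans levels 0 through 11, i.e. 12 levels counting the root), so the depth is the number of divisions: log_2(2048) = 11

The recursion tree depth is log_2(2048) = 11. At each level, the problem size is divided by 2, so it takes 11 divisions to reduce to a base case of size 1. The algorithm makes 4 recursive calls at each level.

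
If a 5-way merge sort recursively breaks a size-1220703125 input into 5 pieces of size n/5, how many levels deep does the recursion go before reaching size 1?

For divide and conquer with division factor 5:

Problem sizes at each level:
Level 0: 1220703125
Level 1: 244140625
Level 2: 48828125
Level 3: 9765625
Level 4: 1953125
Level 5: 390625
Level 6: 78125
Level 7: 15625
Level 8: 3125
Level 9: 625
Level 10: 125
Level 11: 25
Level 12: 5
Level 13: 1

The root is level 0 and the size-1 base case is level 13 (the tree spans levels 0 through 13, i.e. 14 levels counting the root), so the depth is the number of divisions: log_5(1220703125) = 13

The recursion tree depth is log_5(1220703125) = 13. At each level, the problem size is divided by 5, so it takes 13 divisions to reduce to a base case of size 1. The algorithm makes 5 recursive calls at each level.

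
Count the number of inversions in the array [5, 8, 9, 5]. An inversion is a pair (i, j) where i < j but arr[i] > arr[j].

Finding inversions in [5, 8, 9, 5]:

(1, 3): arr[1]=8 > arr[3]=5
(2, 3): arr[2]=9 > arr[3]=5

Total inversions: 2

The array has 2 inversion(s): (1,3), (2,3). Each pair (i,j) satisfies i < j and arr[i] > arr[j].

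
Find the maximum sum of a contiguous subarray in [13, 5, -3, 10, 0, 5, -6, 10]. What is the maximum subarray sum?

Using Kadane's algorithm on [13, 5, -3, 10, 0, 5, -6, 10]:

Scanning through the array:
Position 1 (value 5): max_ending_here = 18, max_so_far = 18
Position 2 (value -3): max_ending_here = 15, max_so_far = 18
Position 3 (value 10): max_ending_here = 25, max_so_far = 25
Position 4 (value 0): max_ending_here = 25, max_so_far = 25
Position 5 (value 5): max_ending_here = 30, max_so_far = 30
Position 6 (value -6): max_ending_here = 24, max_so_far = 30
Position 7 (value 10): max_ending_here = 34, max_so_far = 34

Maximum subarray: [13, 5, -3, 10, 0, 5, -6, 10]
Maximum sum: 34

The maximum subarray is [13, 5, -3, 10, 0, 5, -6, 10] with sum 34. This subarray runs from index 0 to index 7.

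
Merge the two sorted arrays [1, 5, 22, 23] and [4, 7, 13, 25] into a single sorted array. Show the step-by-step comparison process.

Merging process:

Compare 1 vs 4: take 1 from left. Merged: [1]
Compare 5 vs 4: take 4 from right. Merged: [1, 4]
Compare 5 vs 7: take 5 from left. Merged: [1, 4, 5]
Compare 22 vs 7: take 7 from right. Merged: [1, 4, 5, 7]
Compare 22 vs 13: take 13 from right. Merged: [1, 4, 5, 7, 13]
Compare 22 vs 25: take 22 from left. Merged: [1, 4, 5, 7, 13, 22]
Compare 23 vs 25: take 23 from left. Merged: [1, 4, 5, 7, 13, 22, 23]
Append remaining from right: [25]. Merged: [1, 4, 5, 7, 13, 22, 23, 25]

Final merged array: [1, 4, 5, 7, 13, 22, 23, 25]
Total comparisons: 7

The merged array is [1, 4, 5, 7, 13, 22, 23, 25], requiring 7 comparisons. The merge step runs in O(n) time where n is the total number of elements.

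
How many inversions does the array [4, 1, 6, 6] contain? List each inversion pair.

Finding inversions in [4, 1, 6, 6]:

(0, 1): arr[0]=4 > arr[1]=1

Total inversions: 1

The array has 1 inversion(s): (0,1). Each pair (i,j) satisfies i < j and arr[i] > arr[j].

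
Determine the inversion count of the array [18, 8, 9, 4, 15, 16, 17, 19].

Finding inversions in [18, 8, 9, 4, 15, 16, 17, 19]:

(0, 1): arr[0]=18 > arr[1]=8
(0, 2): arr[0]=18 > arr[2]=9
(0, 3): arr[0]=18 > arr[3]=4
(0, 4): arr[0]=18 > arr[4]=15
(0, 5): arr[0]=18 > arr[5]=16
(0, 6): arr[0]=18 > arr[6]=17
(1, 3): arr[1]=8 > arr[3]=4
(2, 3): arr[2]=9 > arr[3]=4

Total inversions: 8

The array has 8 inversion(s): (0,1), (0,2), (0,3), (0,4), (0,5), (0,6), (1,3), (2,3). Each pair (i,j) satisfies i < j and arr[i] > arr[j].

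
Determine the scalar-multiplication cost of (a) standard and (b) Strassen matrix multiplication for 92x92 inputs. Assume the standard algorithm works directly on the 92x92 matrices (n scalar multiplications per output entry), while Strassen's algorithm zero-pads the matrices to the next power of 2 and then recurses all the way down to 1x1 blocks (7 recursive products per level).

Matrix multiplication for 92x92 matrices:

Strassen's algorithm requires power-of-2 dimensions. Pad 92x92 to 128x128 (next power of 2).

Standard algorithm: 92^3 = 778688 multiplications
Strassen's algorithm: 7^(log2(128)) = 7^7 = 823543 multiplications
Difference: 778688 - 823543 = -44855 (Strassen uses MORE here due to padding overhead — for small or just-over-power-of-2 n, padding can outweigh the per-level savings)

Standard: 778688 multiplications (92^3). Strassen: 823543 multiplications (7^7, after padding to 128x128). Strassen reduces 8 recursive multiplications to 7 at each level.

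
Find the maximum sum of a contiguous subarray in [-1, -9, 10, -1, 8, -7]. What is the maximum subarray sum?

Using Kadane's algorithm on [-1, -9, 10, -1, 8, -7]:

Scanning through the array:
Position 1 (value -9): max_ending_here = -9, max_so_far = -1
Position 2 (value 10): max_ending_here = 10, max_so_far = 10
Position 3 (value -1): max_ending_here = 9, max_so_far = 10
Position 4 (value 8): max_ending_here = 17, max_so_far = 17
Position 5 (value -7): max_ending_here = 10, max_so_far = 17

Maximum subarray: [10, -1, 8]
Maximum sum: 17

The maximum subarray is [10, -1, 8] with sum 17. This subarray runs from index 2 to index 4.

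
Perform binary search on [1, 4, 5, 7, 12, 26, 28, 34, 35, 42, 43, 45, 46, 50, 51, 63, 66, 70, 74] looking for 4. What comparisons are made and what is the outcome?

Binary search for 4 in [1, 4, 5, 7, 12, 26, 28, 34, 35, 42, 43, 45, 46, 50, 51, 63, 66, 70, 74]:

lo=0, hi=18, mid=9, arr[mid]=42 -> 42 > 4, search left half
lo=0, hi=8, mid=4, arr[mid]=12 -> 12 > 4, search left half
lo=0, hi=3, mid=1, arr[mid]=4 -> Found target at index 1!

Binary search finds 4 at index 1 after 3 comparisons. The search repeatedly halves the search space by comparing with the middle element.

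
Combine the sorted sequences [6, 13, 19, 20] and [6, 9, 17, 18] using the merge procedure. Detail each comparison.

Merging process:

Compare 6 vs 6: take 6 from left. Merged: [6]
Compare 13 vs 6: take 6 from right. Merged: [6, 6]
Compare 13 vs 9: take 9 from right. Merged: [6, 6, 9]
Compare 13 vs 17: take 13 from left. Merged: [6, 6, 9, 13]
Compare 19 vs 17: take 17 from right. Merged: [6, 6, 9, 13, 17]
Compare 19 vs 18: take 18 from right. Merged: [6, 6, 9, 13, 17, 18]
Append remaining from left: [19, 20]. Merged: [6, 6, 9, 13, 17, 18, 19, 20]

Final merged array: [6, 6, 9, 13, 17, 18, 19, 20]
Total comparisons: 6

The merged array is [6, 6, 9, 13, 17, 18, 19, 20], requiring 6 comparisons. The merge step runs in O(n) time where n is the total number of elements.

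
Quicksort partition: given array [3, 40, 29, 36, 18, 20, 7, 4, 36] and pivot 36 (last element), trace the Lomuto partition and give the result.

Lomuto partition with pivot = 36:

Initial array: [3, 40, 29, 36, 18, 20, 7, 4, 36]

arr[0]=3 <= 36: swap with position 0, array becomes [3, 40, 29, 36, 18, 20, 7, 4, 36]
arr[1]=40 > 36: no swap
arr[2]=29 <= 36: swap with position 1, array becomes [3, 29, 40, 36, 18, 20, 7, 4, 36]
arr[3]=36 <= 36: swap with position 2, array becomes [3, 29, 36, 40, 18, 20, 7, 4, 36]
arr[4]=18 <= 36: swap with position 3, array becomes [3, 29, 36, 18, 40, 20, 7, 4, 36]
arr[5]=20 <= 36: swap with position 4, array becomes [3, 29, 36, 18, 20, 40, 7, 4, 36]
arr[6]=7 <= 36: swap with position 5, array becomes [3, 29, 36, 18, 20, 7, 40, 4, 36]
arr[7]=4 <= 36: swap with position 6, array becomes [3, 29, 36, 18, 20, 7, 4, 40, 36]

Place pivot at position 7: [3, 29, 36, 18, 20, 7, 4, 36, 40]
Pivot position: 7

After partitioning with pivot 36, the array becomes [3, 29, 36, 18, 20, 7, 4, 36, 40]. The pivot is placed at index 7. All elements to the left of the pivot are <= 36, and all elements to the right are > 36.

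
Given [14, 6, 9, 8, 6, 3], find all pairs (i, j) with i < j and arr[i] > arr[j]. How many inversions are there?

Finding inversions in [14, 6, 9, 8, 6, 3]:

(0, 1): arr[0]=14 > arr[1]=6
(0, 2): arr[0]=14 > arr[2]=9
(0, 3): arr[0]=14 > arr[3]=8
(0, 4): arr[0]=14 > arr[4]=6
(0, 5): arr[0]=14 > arr[5]=3
(1, 5): arr[1]=6 > arr[5]=3
(2, 3): arr[2]=9 > arr[3]=8
(2, 4): arr[2]=9 > arr[4]=6
(2, 5): arr[2]=9 > arr[5]=3
(3, 4): arr[3]=8 > arr[4]=6
(3, 5): arr[3]=8 > arr[5]=3
(4, 5): arr[4]=6 > arr[5]=3

Total inversions: 12

The array has 12 inversion(s): (0,1), (0,2), (0,3), (0,4), (0,5), (1,5), (2,3), (2,4), (2,5), (3,4), (3,5), (4,5). Each pair (i,j) satisfies i < j and arr[i] > arr[j].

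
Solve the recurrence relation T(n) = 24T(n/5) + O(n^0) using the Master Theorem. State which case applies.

Master Theorem for T(n) = 24T(n/5) + O(n^0):

a = 24, b = 5, c = 0
log_b(a) = log_5(24) = 1.9746

Case 1: c = 0 < log_5(24) = 1.9746
T(n) = O(n^(log_5 24))

For T(n) = 24T(n/5) + O(n^0): log_5(24) = 1.9746. This is Case 1 of the Master Theorem (c < log_b(a), work dominated by leaves), giving O(n^(log_5 24)).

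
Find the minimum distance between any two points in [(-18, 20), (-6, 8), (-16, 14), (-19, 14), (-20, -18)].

Computing all pairwise distances among 5 points:

d((-18, 20), (-6, 8)) = 16.9706
d((-18, 20), (-16, 14)) = 6.3246
d((-18, 20), (-19, 14)) = 6.0828
d((-18, 20), (-20, -18)) = 38.0526
d((-6, 8), (-16, 14)) = 11.6619
d((-6, 8), (-19, 14)) = 14.3178
d((-6, 8), (-20, -18)) = 29.5296
d((-16, 14), (-19, 14)) = 3.0 <-- minimum
d((-16, 14), (-20, -18)) = 32.249
d((-19, 14), (-20, -18)) = 32.0156

Closest pair: (-16, 14) and (-19, 14) with distance 3.0

The closest pair is (-16, 14) and (-19, 14) with Euclidean distance 3.0. For 5 points, brute-force pairwise comparison is shown above. For large n, the divide-and-conquer algorithm (sort by x, recurse on halves, check the dividing strip) achieves O(n log n).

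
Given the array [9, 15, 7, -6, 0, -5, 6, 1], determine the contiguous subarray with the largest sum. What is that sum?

Using Kadane's algorithm on [9, 15, 7, -6, 0, -5, 6, 1]:

Scanning through the array:
Position 1 (value 15): max_ending_here = 24, max_so_far = 24
Position 2 (value 7): max_ending_here = 31, max_so_far = 31
Position 3 (value -6): max_ending_here = 25, max_so_far = 31
Position 4 (value 0): max_ending_here = 25, max_so_far = 31
Position 5 (value -5): max_ending_here = 20, max_so_far = 31
Position 6 (value 6): max_ending_here = 26, max_so_far = 31
Position 7 (value 1): max_ending_here = 27, max_so_far = 31

Maximum subarray: [9, 15, 7]
Maximum sum: 31

The maximum subarray is [9, 15, 7] with sum 31. This subarray runs from index 0 to index 2.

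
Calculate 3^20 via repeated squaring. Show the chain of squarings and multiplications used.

Computing 3^20 by squaring (build up from 3^1; each line after the first costs one multiplication):

3^1 = 3
3^2 = (3^1)^2 = 3^2 = 9
3^4 = (3^2)^2 = 9^2 = 81
3^5 = 3 * 3^4 = 3 * 81 = 243
3^10 = (3^5)^2 = 243^2 = 59049
3^20 = (3^10)^2 = 59049^2 = 3486784401

Result: 3486784401
Multiplications needed: 5 (5 lines after 3^1)

3^20 = 3486784401. Using exponentiation by squaring, this requires 5 multiplications. The key idea: if the exponent is even, square the half-power; if odd, multiply by the base once.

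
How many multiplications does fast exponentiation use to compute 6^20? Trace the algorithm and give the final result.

Computing 6^20 by squaring (build up from 6^1; each line after the first costs one multiplication):

6^1 = 6
6^2 = (6^1)^2 = 6^2 = 36
6^4 = (6^2)^2 = 36^2 = 1296
6^5 = 6 * 6^4 = 6 * 1296 = 7776
6^10 = (6^5)^2 = 7776^2 = 60466176
6^20 = (6^10)^2 = 60466176^2 = 3656158440062976

Result: 3656158440062976
Multiplications needed: 5 (5 lines after 6^1)

6^20 = 3656158440062976. Using exponentiation by squaring, this requires 5 multiplications. The key idea: if the exponent is even, square the half-power; if odd, multiply by the base once.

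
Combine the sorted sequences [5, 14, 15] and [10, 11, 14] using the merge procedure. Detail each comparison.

Merging process:

Compare 5 vs 10: take 5 from left. Merged: [5]
Compare 14 vs 10: take 10 from right. Merged: [5, 10]
Compare 14 vs 11: take 11 from right. Merged: [5, 10, 11]
Compare 14 vs 14: take 14 from left. Merged: [5, 10, 11, 14]
Compare 15 vs 14: take 14 from right. Merged: [5, 10, 11, 14, 14]
Append remaining from left: [15]. Merged: [5, 10, 11, 14, 14, 15]

Final merged array: [5, 10, 11, 14, 14, 15]
Total comparisons: 5

The merged array is [5, 10, 11, 14, 14, 15], requiring 5 comparisons. The merge step runs in O(n) time where n is the total number of elements.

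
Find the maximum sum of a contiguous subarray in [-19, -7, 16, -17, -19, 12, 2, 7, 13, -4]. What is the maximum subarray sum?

Using Kadane's algorithm on [-19, -7, 16, -17, -19, 12, 2, 7, 13, -4]:

Scanning through the array:
Position 1 (value -7): max_ending_here = -7, max_so_far = -7
Position 2 (value 16): max_ending_here = 16, max_so_far = 16
Position 3 (value -17): max_ending_here = -1, max_so_far = 16
Position 4 (value -19): max_ending_here = -19, max_so_far = 16
Position 5 (value 12): max_ending_here = 12, max_so_far = 16
Position 6 (value 2): max_ending_here = 14, max_so_far = 16
Position 7 (value 7): max_ending_here = 21, max_so_far = 21
Position 8 (value 13): max_ending_here = 34, max_so_far = 34
Position 9 (value -4): max_ending_here = 30, max_so_far = 34

Maximum subarray: [12, 2, 7, 13]
Maximum sum: 34

The maximum subarray is [12, 2, 7, 13] with sum 34. This subarray runs from index 5 to index 8.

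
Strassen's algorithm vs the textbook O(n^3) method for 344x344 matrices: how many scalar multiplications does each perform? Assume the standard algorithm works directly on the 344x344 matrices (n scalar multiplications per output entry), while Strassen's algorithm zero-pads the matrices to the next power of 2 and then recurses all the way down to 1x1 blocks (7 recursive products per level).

Matrix multiplication for 344x344 matrices:

Strassen's algorithm requires power-of-2 dimensions. Pad 344x344 to 512x512 (next power of 2).

Standard algorithm: 344^3 = 40707584 multiplications
Strassen's algorithm: 7^(log2(512)) = 7^9 = 40353607 multiplications
Savings: 40707584 - 40353607 = 353977 multiplications

Standard: 40707584 multiplications (344^3). Strassen: 40353607 multiplications (7^9, after padding to 512x512). Strassen reduces 8 recursive multiplications to 7 at each level.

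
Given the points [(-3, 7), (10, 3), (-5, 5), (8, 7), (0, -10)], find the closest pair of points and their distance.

Computing all pairwise distances among 5 points:

d((-3, 7), (10, 3)) = 13.6015
d((-3, 7), (-5, 5)) = 2.8284 <-- minimum
d((-3, 7), (8, 7)) = 11.0
d((-3, 7), (0, -10)) = 17.2627
d((10, 3), (-5, 5)) = 15.1327
d((10, 3), (8, 7)) = 4.4721
d((10, 3), (0, -10)) = 16.4012
d((-5, 5), (8, 7)) = 13.1529
d((-5, 5), (0, -10)) = 15.8114
d((8, 7), (0, -10)) = 18.7883

Closest pair: (-3, 7) and (-5, 5) with distance 2.8284

The closest pair is (-3, 7) and (-5, 5) with Euclidean distance 2.8284. For 5 points, brute-force pairwise comparison is shown above. For large n, the divide-and-conquer algorithm (sort by x, recurse on halves, check the dividing strip) achieves O(n log n).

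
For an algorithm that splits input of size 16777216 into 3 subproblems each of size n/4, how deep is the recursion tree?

For divide and conquer with division factor 4:

Problem sizes at each level:
Level 0: 16777216
Level 1: 4194304
Level 2: 1048576
Level 3: 262144
Level 4: 65536
Level 5: 16384
Level 6: 4096
Level 7: 1024
Level 8: 256
Level 9: 64
Level 10: 16
Level 11: 4
Level 12: 1

The root is level 0 and the size-1 base case is level 12 (the tree spans levels 0 through 12, i.e. 13 levels counting the root), so the depth is the number of divisions: log_4(16777216) = 12

The recursion tree depth is log_4(16777216) = 12. At each level, the problem size is divided by 4, so it takes 12 divisions to reduce to a base case of size 1. The algorithm makes 3 recursive calls at each level.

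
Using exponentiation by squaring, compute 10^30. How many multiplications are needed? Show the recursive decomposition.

Computing 10^30 by squaring (build up from 10^1; each line after the first costs one multiplication):

10^1 = 10
10^2 = (10^1)^2 = 10^2 = 100
10^3 = 10 * 10^2 = 10 * 100 = 1000
10^6 = (10^3)^2 = 1000^2 = 1000000
10^7 = 10 * 10^6 = 10 * 1000000 = 10000000
10^14 = (10^7)^2 = 10000000^2 = 100000000000000
10^15 = 10 * 10^14 = 10 * 100000000000000 = 1000000000000000
10^30 = (10^15)^2 = 1000000000000000^2 = 1000000000000000000000000000000

Result: 1000000000000000000000000000000
Multiplications needed: 7 (7 lines after 10^1)

10^30 = 1000000000000000000000000000000. Using exponentiation by squaring, this requires 7 multiplications. The key idea: if the exponent is even, square the half-power; if odd, multiply by the base once.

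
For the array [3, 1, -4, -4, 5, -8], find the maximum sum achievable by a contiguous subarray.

Using Kadane's algorithm on [3, 1, -4, -4, 5, -8]:

Scanning through the array:
Position 1 (value 1): max_ending_here = 4, max_so_far = 4
Position 2 (value -4): max_ending_here = 0, max_so_far = 4
Position 3 (value -4): max_ending_here = -4, max_so_far = 4
Position 4 (value 5): max_ending_here = 5, max_so_far = 5
Position 5 (value -8): max_ending_here = -3, max_so_far = 5

Maximum subarray: [5]
Maximum sum: 5

The maximum subarray is [5] with sum 5. This subarray runs from index 4 to index 4.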